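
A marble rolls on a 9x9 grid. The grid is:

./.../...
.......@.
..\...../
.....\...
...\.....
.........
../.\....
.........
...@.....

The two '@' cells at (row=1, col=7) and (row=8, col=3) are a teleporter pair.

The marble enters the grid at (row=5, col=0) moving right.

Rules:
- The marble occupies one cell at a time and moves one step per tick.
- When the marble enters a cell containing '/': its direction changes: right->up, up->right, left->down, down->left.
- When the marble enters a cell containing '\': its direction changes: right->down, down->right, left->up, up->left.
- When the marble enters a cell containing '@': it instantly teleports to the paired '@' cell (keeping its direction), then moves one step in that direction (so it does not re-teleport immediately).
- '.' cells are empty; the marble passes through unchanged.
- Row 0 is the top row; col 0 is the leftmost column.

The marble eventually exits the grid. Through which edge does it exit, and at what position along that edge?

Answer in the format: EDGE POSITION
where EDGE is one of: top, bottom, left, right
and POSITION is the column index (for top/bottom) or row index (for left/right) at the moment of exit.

Step 1: enter (5,0), '.' pass, move right to (5,1)
Step 2: enter (5,1), '.' pass, move right to (5,2)
Step 3: enter (5,2), '.' pass, move right to (5,3)
Step 4: enter (5,3), '.' pass, move right to (5,4)
Step 5: enter (5,4), '.' pass, move right to (5,5)
Step 6: enter (5,5), '.' pass, move right to (5,6)
Step 7: enter (5,6), '.' pass, move right to (5,7)
Step 8: enter (5,7), '.' pass, move right to (5,8)
Step 9: enter (5,8), '.' pass, move right to (5,9)
Step 10: at (5,9) — EXIT via right edge, pos 5

Answer: right 5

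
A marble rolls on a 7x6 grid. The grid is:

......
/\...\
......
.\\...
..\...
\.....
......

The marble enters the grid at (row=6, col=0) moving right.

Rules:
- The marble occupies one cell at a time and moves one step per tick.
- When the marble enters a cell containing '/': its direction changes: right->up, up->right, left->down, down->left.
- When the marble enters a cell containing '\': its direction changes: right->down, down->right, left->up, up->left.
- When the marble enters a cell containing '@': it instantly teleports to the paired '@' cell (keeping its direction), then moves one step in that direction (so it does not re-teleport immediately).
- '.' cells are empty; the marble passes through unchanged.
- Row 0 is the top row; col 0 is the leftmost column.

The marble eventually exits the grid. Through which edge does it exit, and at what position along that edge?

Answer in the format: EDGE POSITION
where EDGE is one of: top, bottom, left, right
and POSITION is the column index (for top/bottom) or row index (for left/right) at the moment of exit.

Step 1: enter (6,0), '.' pass, move right to (6,1)
Step 2: enter (6,1), '.' pass, move right to (6,2)
Step 3: enter (6,2), '.' pass, move right to (6,3)
Step 4: enter (6,3), '.' pass, move right to (6,4)
Step 5: enter (6,4), '.' pass, move right to (6,5)
Step 6: enter (6,5), '.' pass, move right to (6,6)
Step 7: at (6,6) — EXIT via right edge, pos 6

Answer: right 6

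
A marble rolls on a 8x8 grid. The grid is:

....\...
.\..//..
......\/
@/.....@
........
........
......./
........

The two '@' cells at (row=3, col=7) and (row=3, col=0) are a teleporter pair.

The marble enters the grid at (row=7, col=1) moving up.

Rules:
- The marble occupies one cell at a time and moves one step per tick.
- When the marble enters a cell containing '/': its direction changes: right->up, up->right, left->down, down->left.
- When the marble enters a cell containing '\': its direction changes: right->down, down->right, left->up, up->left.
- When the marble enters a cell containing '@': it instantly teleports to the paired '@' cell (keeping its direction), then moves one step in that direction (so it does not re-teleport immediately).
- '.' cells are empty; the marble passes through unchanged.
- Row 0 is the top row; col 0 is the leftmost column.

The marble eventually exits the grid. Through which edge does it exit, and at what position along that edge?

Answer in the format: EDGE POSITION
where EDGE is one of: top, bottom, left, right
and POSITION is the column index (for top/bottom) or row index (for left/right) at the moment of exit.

Answer: left 1

Derivation:
Step 1: enter (7,1), '.' pass, move up to (6,1)
Step 2: enter (6,1), '.' pass, move up to (5,1)
Step 3: enter (5,1), '.' pass, move up to (4,1)
Step 4: enter (4,1), '.' pass, move up to (3,1)
Step 5: enter (3,1), '/' deflects up->right, move right to (3,2)
Step 6: enter (3,2), '.' pass, move right to (3,3)
Step 7: enter (3,3), '.' pass, move right to (3,4)
Step 8: enter (3,4), '.' pass, move right to (3,5)
Step 9: enter (3,5), '.' pass, move right to (3,6)
Step 10: enter (3,6), '.' pass, move right to (3,7)
Step 11: enter (3,7), '@' teleport (3,7)->(3,0), also enter (3,0), move right to (3,1)
Step 12: enter (3,1), '/' deflects right->up, move up to (2,1)
Step 13: enter (2,1), '.' pass, move up to (1,1)
Step 14: enter (1,1), '\' deflects up->left, move left to (1,0)
Step 15: enter (1,0), '.' pass, move left to (1,-1)
Step 16: at (1,-1) — EXIT via left edge, pos 1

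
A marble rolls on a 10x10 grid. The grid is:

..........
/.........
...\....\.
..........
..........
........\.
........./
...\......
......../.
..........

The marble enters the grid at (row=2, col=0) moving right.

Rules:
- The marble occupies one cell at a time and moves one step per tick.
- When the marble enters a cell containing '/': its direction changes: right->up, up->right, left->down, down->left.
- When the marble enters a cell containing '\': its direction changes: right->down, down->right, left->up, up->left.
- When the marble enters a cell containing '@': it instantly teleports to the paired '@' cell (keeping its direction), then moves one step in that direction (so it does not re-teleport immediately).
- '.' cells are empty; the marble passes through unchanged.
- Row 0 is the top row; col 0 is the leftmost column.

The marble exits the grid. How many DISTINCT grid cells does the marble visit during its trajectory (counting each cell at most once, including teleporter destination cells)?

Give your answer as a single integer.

Step 1: enter (2,0), '.' pass, move right to (2,1)
Step 2: enter (2,1), '.' pass, move right to (2,2)
Step 3: enter (2,2), '.' pass, move right to (2,3)
Step 4: enter (2,3), '\' deflects right->down, move down to (3,3)
Step 5: enter (3,3), '.' pass, move down to (4,3)
Step 6: enter (4,3), '.' pass, move down to (5,3)
Step 7: enter (5,3), '.' pass, move down to (6,3)
Step 8: enter (6,3), '.' pass, move down to (7,3)
Step 9: enter (7,3), '\' deflects down->right, move right to (7,4)
Step 10: enter (7,4), '.' pass, move right to (7,5)
Step 11: enter (7,5), '.' pass, move right to (7,6)
Step 12: enter (7,6), '.' pass, move right to (7,7)
Step 13: enter (7,7), '.' pass, move right to (7,8)
Step 14: enter (7,8), '.' pass, move right to (7,9)
Step 15: enter (7,9), '.' pass, move right to (7,10)
Step 16: at (7,10) — EXIT via right edge, pos 7
Distinct cells visited: 15 (path length 15)

Answer: 15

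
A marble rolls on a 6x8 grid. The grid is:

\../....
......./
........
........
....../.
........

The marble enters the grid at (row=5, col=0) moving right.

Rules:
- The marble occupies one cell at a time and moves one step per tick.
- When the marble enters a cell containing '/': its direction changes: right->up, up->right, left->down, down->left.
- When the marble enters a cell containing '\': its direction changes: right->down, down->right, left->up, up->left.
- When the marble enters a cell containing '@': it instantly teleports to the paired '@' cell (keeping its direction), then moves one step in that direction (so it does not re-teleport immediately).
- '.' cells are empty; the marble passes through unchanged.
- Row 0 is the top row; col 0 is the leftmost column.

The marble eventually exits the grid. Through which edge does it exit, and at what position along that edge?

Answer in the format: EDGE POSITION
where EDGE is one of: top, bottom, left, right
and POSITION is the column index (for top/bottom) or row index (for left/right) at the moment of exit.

Answer: right 5

Derivation:
Step 1: enter (5,0), '.' pass, move right to (5,1)
Step 2: enter (5,1), '.' pass, move right to (5,2)
Step 3: enter (5,2), '.' pass, move right to (5,3)
Step 4: enter (5,3), '.' pass, move right to (5,4)
Step 5: enter (5,4), '.' pass, move right to (5,5)
Step 6: enter (5,5), '.' pass, move right to (5,6)
Step 7: enter (5,6), '.' pass, move right to (5,7)
Step 8: enter (5,7), '.' pass, move right to (5,8)
Step 9: at (5,8) — EXIT via right edge, pos 5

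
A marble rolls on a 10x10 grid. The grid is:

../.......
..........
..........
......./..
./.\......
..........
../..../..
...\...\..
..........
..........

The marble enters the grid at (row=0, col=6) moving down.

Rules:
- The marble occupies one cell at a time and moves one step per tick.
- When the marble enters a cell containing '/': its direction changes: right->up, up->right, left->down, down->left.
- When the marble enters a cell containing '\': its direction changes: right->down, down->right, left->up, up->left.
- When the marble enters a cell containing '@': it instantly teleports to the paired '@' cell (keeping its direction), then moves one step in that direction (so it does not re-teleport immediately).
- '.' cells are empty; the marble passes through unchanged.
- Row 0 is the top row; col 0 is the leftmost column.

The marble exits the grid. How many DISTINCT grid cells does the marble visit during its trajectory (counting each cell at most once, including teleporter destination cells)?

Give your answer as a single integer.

Step 1: enter (0,6), '.' pass, move down to (1,6)
Step 2: enter (1,6), '.' pass, move down to (2,6)
Step 3: enter (2,6), '.' pass, move down to (3,6)
Step 4: enter (3,6), '.' pass, move down to (4,6)
Step 5: enter (4,6), '.' pass, move down to (5,6)
Step 6: enter (5,6), '.' pass, move down to (6,6)
Step 7: enter (6,6), '.' pass, move down to (7,6)
Step 8: enter (7,6), '.' pass, move down to (8,6)
Step 9: enter (8,6), '.' pass, move down to (9,6)
Step 10: enter (9,6), '.' pass, move down to (10,6)
Step 11: at (10,6) — EXIT via bottom edge, pos 6
Distinct cells visited: 10 (path length 10)

Answer: 10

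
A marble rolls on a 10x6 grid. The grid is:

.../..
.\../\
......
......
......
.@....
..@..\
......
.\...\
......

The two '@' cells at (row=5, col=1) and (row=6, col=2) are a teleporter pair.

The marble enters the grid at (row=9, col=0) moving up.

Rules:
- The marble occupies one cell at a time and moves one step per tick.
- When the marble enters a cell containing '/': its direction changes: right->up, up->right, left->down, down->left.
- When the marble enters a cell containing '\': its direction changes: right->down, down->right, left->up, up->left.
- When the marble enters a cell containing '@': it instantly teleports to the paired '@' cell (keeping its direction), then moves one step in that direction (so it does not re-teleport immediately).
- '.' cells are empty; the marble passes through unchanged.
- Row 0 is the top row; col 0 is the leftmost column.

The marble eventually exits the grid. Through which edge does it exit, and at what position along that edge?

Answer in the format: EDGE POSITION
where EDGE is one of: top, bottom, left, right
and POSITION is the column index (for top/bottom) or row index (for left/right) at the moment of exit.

Answer: top 0

Derivation:
Step 1: enter (9,0), '.' pass, move up to (8,0)
Step 2: enter (8,0), '.' pass, move up to (7,0)
Step 3: enter (7,0), '.' pass, move up to (6,0)
Step 4: enter (6,0), '.' pass, move up to (5,0)
Step 5: enter (5,0), '.' pass, move up to (4,0)
Step 6: enter (4,0), '.' pass, move up to (3,0)
Step 7: enter (3,0), '.' pass, move up to (2,0)
Step 8: enter (2,0), '.' pass, move up to (1,0)
Step 9: enter (1,0), '.' pass, move up to (0,0)
Step 10: enter (0,0), '.' pass, move up to (-1,0)
Step 11: at (-1,0) — EXIT via top edge, pos 0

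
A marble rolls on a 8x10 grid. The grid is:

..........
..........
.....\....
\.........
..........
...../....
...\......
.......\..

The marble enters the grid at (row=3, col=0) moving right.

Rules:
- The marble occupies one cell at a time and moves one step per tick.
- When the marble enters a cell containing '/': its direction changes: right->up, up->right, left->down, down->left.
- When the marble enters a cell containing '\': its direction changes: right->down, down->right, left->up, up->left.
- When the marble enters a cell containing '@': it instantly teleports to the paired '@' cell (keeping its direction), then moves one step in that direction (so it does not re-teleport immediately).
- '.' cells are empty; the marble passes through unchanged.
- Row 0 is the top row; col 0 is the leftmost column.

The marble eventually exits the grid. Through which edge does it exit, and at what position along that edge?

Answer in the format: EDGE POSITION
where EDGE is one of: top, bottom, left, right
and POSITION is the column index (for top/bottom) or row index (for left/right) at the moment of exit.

Step 1: enter (3,0), '\' deflects right->down, move down to (4,0)
Step 2: enter (4,0), '.' pass, move down to (5,0)
Step 3: enter (5,0), '.' pass, move down to (6,0)
Step 4: enter (6,0), '.' pass, move down to (7,0)
Step 5: enter (7,0), '.' pass, move down to (8,0)
Step 6: at (8,0) — EXIT via bottom edge, pos 0

Answer: bottom 0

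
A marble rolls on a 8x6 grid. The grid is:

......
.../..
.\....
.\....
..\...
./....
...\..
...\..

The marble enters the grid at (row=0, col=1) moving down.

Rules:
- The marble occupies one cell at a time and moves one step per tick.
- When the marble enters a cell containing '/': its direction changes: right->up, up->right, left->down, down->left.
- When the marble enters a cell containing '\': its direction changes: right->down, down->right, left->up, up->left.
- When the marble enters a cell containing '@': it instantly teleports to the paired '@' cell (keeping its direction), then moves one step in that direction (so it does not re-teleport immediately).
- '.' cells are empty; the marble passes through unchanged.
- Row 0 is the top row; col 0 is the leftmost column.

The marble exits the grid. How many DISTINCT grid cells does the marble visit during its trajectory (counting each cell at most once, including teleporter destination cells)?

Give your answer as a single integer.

Answer: 7

Derivation:
Step 1: enter (0,1), '.' pass, move down to (1,1)
Step 2: enter (1,1), '.' pass, move down to (2,1)
Step 3: enter (2,1), '\' deflects down->right, move right to (2,2)
Step 4: enter (2,2), '.' pass, move right to (2,3)
Step 5: enter (2,3), '.' pass, move right to (2,4)
Step 6: enter (2,4), '.' pass, move right to (2,5)
Step 7: enter (2,5), '.' pass, move right to (2,6)
Step 8: at (2,6) — EXIT via right edge, pos 2
Distinct cells visited: 7 (path length 7)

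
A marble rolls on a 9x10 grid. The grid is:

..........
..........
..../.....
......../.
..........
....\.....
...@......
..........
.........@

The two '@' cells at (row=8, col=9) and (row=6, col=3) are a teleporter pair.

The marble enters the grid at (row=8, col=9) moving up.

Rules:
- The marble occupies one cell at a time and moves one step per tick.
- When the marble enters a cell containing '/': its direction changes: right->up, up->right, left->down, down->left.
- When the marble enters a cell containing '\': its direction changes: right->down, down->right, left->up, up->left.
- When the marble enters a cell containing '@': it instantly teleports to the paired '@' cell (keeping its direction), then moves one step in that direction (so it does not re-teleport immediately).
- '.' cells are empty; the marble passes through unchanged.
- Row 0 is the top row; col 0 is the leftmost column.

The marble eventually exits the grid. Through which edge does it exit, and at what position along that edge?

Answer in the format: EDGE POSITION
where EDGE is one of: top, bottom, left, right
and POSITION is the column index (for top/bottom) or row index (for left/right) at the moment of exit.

Answer: top 3

Derivation:
Step 1: enter (8,9), '@' teleport (8,9)->(6,3), also enter (6,3), move up to (5,3)
Step 2: enter (5,3), '.' pass, move up to (4,3)
Step 3: enter (4,3), '.' pass, move up to (3,3)
Step 4: enter (3,3), '.' pass, move up to (2,3)
Step 5: enter (2,3), '.' pass, move up to (1,3)
Step 6: enter (1,3), '.' pass, move up to (0,3)
Step 7: enter (0,3), '.' pass, move up to (-1,3)
Step 8: at (-1,3) — EXIT via top edge, pos 3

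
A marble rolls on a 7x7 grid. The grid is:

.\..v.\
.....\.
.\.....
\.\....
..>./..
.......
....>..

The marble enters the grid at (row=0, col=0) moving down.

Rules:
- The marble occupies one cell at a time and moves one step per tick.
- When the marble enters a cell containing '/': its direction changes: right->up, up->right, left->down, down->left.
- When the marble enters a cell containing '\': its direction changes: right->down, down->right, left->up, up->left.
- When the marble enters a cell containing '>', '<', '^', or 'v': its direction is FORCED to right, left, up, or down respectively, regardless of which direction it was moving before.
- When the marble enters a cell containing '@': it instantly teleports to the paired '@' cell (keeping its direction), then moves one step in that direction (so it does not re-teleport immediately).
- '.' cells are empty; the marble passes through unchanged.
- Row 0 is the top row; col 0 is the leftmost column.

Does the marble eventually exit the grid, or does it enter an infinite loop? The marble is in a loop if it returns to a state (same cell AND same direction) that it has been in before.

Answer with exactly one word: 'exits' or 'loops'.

Step 1: enter (0,0), '.' pass, move down to (1,0)
Step 2: enter (1,0), '.' pass, move down to (2,0)
Step 3: enter (2,0), '.' pass, move down to (3,0)
Step 4: enter (3,0), '\' deflects down->right, move right to (3,1)
Step 5: enter (3,1), '.' pass, move right to (3,2)
Step 6: enter (3,2), '\' deflects right->down, move down to (4,2)
Step 7: enter (4,2), '>' forces down->right, move right to (4,3)
Step 8: enter (4,3), '.' pass, move right to (4,4)
Step 9: enter (4,4), '/' deflects right->up, move up to (3,4)
Step 10: enter (3,4), '.' pass, move up to (2,4)
Step 11: enter (2,4), '.' pass, move up to (1,4)
Step 12: enter (1,4), '.' pass, move up to (0,4)
Step 13: enter (0,4), 'v' forces up->down, move down to (1,4)
Step 14: enter (1,4), '.' pass, move down to (2,4)
Step 15: enter (2,4), '.' pass, move down to (3,4)
Step 16: enter (3,4), '.' pass, move down to (4,4)
Step 17: enter (4,4), '/' deflects down->left, move left to (4,3)
Step 18: enter (4,3), '.' pass, move left to (4,2)
Step 19: enter (4,2), '>' forces left->right, move right to (4,3)
Step 20: at (4,3) dir=right — LOOP DETECTED (seen before)

Answer: loops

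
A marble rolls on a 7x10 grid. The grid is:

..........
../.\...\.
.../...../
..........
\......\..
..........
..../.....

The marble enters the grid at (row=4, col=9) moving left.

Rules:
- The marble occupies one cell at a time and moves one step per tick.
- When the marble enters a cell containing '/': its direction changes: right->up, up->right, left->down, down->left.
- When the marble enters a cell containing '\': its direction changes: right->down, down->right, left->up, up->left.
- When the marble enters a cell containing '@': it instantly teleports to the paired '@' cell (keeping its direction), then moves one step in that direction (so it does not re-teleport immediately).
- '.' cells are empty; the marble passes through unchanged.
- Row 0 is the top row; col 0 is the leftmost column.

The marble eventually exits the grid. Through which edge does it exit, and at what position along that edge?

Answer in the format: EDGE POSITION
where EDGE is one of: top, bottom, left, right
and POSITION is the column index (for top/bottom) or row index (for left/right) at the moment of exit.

Step 1: enter (4,9), '.' pass, move left to (4,8)
Step 2: enter (4,8), '.' pass, move left to (4,7)
Step 3: enter (4,7), '\' deflects left->up, move up to (3,7)
Step 4: enter (3,7), '.' pass, move up to (2,7)
Step 5: enter (2,7), '.' pass, move up to (1,7)
Step 6: enter (1,7), '.' pass, move up to (0,7)
Step 7: enter (0,7), '.' pass, move up to (-1,7)
Step 8: at (-1,7) — EXIT via top edge, pos 7

Answer: top 7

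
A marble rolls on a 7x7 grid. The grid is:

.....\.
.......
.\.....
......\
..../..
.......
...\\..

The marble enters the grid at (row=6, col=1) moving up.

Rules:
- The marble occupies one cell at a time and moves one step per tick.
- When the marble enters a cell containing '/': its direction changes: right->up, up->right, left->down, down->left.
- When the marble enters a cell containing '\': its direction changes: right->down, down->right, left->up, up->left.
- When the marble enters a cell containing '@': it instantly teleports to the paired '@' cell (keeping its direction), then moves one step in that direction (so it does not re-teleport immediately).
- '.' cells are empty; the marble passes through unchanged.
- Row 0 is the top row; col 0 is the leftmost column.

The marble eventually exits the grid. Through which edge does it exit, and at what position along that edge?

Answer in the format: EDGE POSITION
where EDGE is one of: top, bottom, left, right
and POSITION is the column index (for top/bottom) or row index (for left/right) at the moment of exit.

Step 1: enter (6,1), '.' pass, move up to (5,1)
Step 2: enter (5,1), '.' pass, move up to (4,1)
Step 3: enter (4,1), '.' pass, move up to (3,1)
Step 4: enter (3,1), '.' pass, move up to (2,1)
Step 5: enter (2,1), '\' deflects up->left, move left to (2,0)
Step 6: enter (2,0), '.' pass, move left to (2,-1)
Step 7: at (2,-1) — EXIT via left edge, pos 2

Answer: left 2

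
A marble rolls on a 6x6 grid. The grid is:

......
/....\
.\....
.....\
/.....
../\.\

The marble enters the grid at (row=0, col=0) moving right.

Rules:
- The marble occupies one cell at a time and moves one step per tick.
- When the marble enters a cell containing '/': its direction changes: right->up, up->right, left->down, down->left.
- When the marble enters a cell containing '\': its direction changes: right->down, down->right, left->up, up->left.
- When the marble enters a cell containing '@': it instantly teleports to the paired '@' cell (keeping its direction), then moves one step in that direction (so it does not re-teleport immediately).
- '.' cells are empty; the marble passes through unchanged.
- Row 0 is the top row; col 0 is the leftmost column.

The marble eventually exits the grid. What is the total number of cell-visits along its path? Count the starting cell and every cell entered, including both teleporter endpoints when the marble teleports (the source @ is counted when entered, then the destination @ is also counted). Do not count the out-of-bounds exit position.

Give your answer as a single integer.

Answer: 6

Derivation:
Step 1: enter (0,0), '.' pass, move right to (0,1)
Step 2: enter (0,1), '.' pass, move right to (0,2)
Step 3: enter (0,2), '.' pass, move right to (0,3)
Step 4: enter (0,3), '.' pass, move right to (0,4)
Step 5: enter (0,4), '.' pass, move right to (0,5)
Step 6: enter (0,5), '.' pass, move right to (0,6)
Step 7: at (0,6) — EXIT via right edge, pos 0
Path length (cell visits): 6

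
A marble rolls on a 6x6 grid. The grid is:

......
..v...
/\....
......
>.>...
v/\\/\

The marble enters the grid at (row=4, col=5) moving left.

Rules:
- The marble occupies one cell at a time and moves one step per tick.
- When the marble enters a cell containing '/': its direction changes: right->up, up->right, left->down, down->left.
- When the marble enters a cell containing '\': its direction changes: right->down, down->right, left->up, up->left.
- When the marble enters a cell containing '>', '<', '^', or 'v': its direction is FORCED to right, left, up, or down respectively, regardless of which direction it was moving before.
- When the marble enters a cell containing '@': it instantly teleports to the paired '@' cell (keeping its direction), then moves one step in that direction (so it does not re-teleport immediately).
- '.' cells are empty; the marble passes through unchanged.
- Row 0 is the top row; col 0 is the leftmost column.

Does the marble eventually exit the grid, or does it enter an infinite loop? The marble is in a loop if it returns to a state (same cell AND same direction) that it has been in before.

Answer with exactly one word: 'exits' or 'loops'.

Step 1: enter (4,5), '.' pass, move left to (4,4)
Step 2: enter (4,4), '.' pass, move left to (4,3)
Step 3: enter (4,3), '.' pass, move left to (4,2)
Step 4: enter (4,2), '>' forces left->right, move right to (4,3)
Step 5: enter (4,3), '.' pass, move right to (4,4)
Step 6: enter (4,4), '.' pass, move right to (4,5)
Step 7: enter (4,5), '.' pass, move right to (4,6)
Step 8: at (4,6) — EXIT via right edge, pos 4

Answer: exits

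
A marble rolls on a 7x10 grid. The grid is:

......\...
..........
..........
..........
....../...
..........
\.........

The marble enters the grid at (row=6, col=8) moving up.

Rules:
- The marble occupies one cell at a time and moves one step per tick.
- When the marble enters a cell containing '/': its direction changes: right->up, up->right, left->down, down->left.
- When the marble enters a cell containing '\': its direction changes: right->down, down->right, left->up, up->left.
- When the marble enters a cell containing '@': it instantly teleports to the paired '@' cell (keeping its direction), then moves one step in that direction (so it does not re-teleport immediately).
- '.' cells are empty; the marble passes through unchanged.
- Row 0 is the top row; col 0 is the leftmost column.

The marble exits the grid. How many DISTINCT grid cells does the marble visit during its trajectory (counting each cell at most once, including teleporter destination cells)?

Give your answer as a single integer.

Answer: 7

Derivation:
Step 1: enter (6,8), '.' pass, move up to (5,8)
Step 2: enter (5,8), '.' pass, move up to (4,8)
Step 3: enter (4,8), '.' pass, move up to (3,8)
Step 4: enter (3,8), '.' pass, move up to (2,8)
Step 5: enter (2,8), '.' pass, move up to (1,8)
Step 6: enter (1,8), '.' pass, move up to (0,8)
Step 7: enter (0,8), '.' pass, move up to (-1,8)
Step 8: at (-1,8) — EXIT via top edge, pos 8
Distinct cells visited: 7 (path length 7)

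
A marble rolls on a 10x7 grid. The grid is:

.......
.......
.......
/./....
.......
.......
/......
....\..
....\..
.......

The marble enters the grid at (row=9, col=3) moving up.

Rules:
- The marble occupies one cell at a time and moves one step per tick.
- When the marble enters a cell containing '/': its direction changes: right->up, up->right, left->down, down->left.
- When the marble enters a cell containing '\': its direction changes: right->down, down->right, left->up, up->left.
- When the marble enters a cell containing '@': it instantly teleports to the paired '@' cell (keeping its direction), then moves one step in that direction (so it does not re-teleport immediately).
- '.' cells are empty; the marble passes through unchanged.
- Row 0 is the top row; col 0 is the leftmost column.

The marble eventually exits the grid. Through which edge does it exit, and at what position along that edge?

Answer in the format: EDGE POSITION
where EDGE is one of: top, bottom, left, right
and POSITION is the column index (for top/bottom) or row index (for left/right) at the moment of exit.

Step 1: enter (9,3), '.' pass, move up to (8,3)
Step 2: enter (8,3), '.' pass, move up to (7,3)
Step 3: enter (7,3), '.' pass, move up to (6,3)
Step 4: enter (6,3), '.' pass, move up to (5,3)
Step 5: enter (5,3), '.' pass, move up to (4,3)
Step 6: enter (4,3), '.' pass, move up to (3,3)
Step 7: enter (3,3), '.' pass, move up to (2,3)
Step 8: enter (2,3), '.' pass, move up to (1,3)
Step 9: enter (1,3), '.' pass, move up to (0,3)
Step 10: enter (0,3), '.' pass, move up to (-1,3)
Step 11: at (-1,3) — EXIT via top edge, pos 3

Answer: top 3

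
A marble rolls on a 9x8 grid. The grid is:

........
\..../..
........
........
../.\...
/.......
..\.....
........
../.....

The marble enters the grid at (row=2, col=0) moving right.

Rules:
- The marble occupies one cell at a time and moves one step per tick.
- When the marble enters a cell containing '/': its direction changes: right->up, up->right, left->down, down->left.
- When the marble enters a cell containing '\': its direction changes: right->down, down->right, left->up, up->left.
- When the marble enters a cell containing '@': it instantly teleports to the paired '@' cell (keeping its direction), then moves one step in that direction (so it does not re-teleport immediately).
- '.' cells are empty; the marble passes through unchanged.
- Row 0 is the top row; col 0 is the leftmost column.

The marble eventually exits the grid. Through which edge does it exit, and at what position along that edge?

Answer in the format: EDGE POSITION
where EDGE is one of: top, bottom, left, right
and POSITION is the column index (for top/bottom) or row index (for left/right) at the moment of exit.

Answer: right 2

Derivation:
Step 1: enter (2,0), '.' pass, move right to (2,1)
Step 2: enter (2,1), '.' pass, move right to (2,2)
Step 3: enter (2,2), '.' pass, move right to (2,3)
Step 4: enter (2,3), '.' pass, move right to (2,4)
Step 5: enter (2,4), '.' pass, move right to (2,5)
Step 6: enter (2,5), '.' pass, move right to (2,6)
Step 7: enter (2,6), '.' pass, move right to (2,7)
Step 8: enter (2,7), '.' pass, move right to (2,8)
Step 9: at (2,8) — EXIT via right edge, pos 2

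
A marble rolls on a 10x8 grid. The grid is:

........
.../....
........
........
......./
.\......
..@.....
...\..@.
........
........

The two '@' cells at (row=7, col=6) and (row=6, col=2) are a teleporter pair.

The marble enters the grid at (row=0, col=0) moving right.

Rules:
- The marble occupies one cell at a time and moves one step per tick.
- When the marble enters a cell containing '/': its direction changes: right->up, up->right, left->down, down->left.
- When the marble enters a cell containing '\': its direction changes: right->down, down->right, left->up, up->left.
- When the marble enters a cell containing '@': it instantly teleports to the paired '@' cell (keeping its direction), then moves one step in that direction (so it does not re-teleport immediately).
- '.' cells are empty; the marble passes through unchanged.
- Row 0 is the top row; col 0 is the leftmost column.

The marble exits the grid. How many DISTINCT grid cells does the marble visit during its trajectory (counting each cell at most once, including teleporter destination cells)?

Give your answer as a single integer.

Step 1: enter (0,0), '.' pass, move right to (0,1)
Step 2: enter (0,1), '.' pass, move right to (0,2)
Step 3: enter (0,2), '.' pass, move right to (0,3)
Step 4: enter (0,3), '.' pass, move right to (0,4)
Step 5: enter (0,4), '.' pass, move right to (0,5)
Step 6: enter (0,5), '.' pass, move right to (0,6)
Step 7: enter (0,6), '.' pass, move right to (0,7)
Step 8: enter (0,7), '.' pass, move right to (0,8)
Step 9: at (0,8) — EXIT via right edge, pos 0
Distinct cells visited: 8 (path length 8)

Answer: 8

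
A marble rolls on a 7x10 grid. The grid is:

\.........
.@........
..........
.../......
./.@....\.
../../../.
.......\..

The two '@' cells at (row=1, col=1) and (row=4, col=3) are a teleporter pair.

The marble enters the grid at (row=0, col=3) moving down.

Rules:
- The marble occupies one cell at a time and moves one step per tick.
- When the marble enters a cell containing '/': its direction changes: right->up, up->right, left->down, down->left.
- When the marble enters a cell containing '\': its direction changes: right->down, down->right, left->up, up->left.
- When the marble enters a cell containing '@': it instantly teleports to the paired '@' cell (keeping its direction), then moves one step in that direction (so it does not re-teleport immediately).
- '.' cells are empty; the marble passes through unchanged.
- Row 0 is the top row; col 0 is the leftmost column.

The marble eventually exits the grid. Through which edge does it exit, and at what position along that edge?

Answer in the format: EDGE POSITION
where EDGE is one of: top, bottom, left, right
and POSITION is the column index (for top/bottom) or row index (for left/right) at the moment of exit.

Step 1: enter (0,3), '.' pass, move down to (1,3)
Step 2: enter (1,3), '.' pass, move down to (2,3)
Step 3: enter (2,3), '.' pass, move down to (3,3)
Step 4: enter (3,3), '/' deflects down->left, move left to (3,2)
Step 5: enter (3,2), '.' pass, move left to (3,1)
Step 6: enter (3,1), '.' pass, move left to (3,0)
Step 7: enter (3,0), '.' pass, move left to (3,-1)
Step 8: at (3,-1) — EXIT via left edge, pos 3

Answer: left 3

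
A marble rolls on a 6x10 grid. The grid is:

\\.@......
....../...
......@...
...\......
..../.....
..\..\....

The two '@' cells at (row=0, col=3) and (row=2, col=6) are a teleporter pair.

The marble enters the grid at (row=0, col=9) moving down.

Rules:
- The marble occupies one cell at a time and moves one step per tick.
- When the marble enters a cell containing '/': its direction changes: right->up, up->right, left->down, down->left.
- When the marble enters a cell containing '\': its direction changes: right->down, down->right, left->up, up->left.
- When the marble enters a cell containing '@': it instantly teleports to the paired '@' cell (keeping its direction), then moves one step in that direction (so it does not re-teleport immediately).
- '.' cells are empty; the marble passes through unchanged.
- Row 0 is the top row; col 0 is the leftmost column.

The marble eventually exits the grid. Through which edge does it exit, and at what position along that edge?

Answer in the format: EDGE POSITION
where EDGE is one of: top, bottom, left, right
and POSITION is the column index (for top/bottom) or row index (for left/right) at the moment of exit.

Answer: bottom 9

Derivation:
Step 1: enter (0,9), '.' pass, move down to (1,9)
Step 2: enter (1,9), '.' pass, move down to (2,9)
Step 3: enter (2,9), '.' pass, move down to (3,9)
Step 4: enter (3,9), '.' pass, move down to (4,9)
Step 5: enter (4,9), '.' pass, move down to (5,9)
Step 6: enter (5,9), '.' pass, move down to (6,9)
Step 7: at (6,9) — EXIT via bottom edge, pos 9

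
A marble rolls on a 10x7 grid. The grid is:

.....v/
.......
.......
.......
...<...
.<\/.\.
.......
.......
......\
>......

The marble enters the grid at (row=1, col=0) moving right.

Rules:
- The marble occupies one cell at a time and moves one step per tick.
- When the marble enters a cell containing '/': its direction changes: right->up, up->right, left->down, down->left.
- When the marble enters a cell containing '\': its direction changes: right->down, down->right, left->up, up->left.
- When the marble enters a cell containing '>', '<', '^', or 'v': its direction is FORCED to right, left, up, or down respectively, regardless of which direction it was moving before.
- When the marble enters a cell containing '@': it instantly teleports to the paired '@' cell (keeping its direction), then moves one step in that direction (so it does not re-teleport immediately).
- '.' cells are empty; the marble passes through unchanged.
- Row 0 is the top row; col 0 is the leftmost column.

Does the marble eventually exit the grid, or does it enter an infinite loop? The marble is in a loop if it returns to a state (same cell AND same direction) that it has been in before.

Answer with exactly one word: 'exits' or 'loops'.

Answer: exits

Derivation:
Step 1: enter (1,0), '.' pass, move right to (1,1)
Step 2: enter (1,1), '.' pass, move right to (1,2)
Step 3: enter (1,2), '.' pass, move right to (1,3)
Step 4: enter (1,3), '.' pass, move right to (1,4)
Step 5: enter (1,4), '.' pass, move right to (1,5)
Step 6: enter (1,5), '.' pass, move right to (1,6)
Step 7: enter (1,6), '.' pass, move right to (1,7)
Step 8: at (1,7) — EXIT via right edge, pos 1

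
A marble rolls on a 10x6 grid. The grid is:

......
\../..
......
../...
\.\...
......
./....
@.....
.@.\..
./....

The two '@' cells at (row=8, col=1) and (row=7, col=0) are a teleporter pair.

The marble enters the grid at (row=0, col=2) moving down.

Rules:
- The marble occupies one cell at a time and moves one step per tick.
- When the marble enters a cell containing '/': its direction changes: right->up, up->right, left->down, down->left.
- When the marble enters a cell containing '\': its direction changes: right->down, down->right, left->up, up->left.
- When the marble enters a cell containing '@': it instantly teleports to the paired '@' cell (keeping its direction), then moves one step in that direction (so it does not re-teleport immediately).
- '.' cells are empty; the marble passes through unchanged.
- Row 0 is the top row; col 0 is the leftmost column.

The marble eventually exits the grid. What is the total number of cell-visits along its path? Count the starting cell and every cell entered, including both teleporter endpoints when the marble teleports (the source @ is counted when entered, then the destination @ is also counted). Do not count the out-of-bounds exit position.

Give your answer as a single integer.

Answer: 6

Derivation:
Step 1: enter (0,2), '.' pass, move down to (1,2)
Step 2: enter (1,2), '.' pass, move down to (2,2)
Step 3: enter (2,2), '.' pass, move down to (3,2)
Step 4: enter (3,2), '/' deflects down->left, move left to (3,1)
Step 5: enter (3,1), '.' pass, move left to (3,0)
Step 6: enter (3,0), '.' pass, move left to (3,-1)
Step 7: at (3,-1) — EXIT via left edge, pos 3
Path length (cell visits): 6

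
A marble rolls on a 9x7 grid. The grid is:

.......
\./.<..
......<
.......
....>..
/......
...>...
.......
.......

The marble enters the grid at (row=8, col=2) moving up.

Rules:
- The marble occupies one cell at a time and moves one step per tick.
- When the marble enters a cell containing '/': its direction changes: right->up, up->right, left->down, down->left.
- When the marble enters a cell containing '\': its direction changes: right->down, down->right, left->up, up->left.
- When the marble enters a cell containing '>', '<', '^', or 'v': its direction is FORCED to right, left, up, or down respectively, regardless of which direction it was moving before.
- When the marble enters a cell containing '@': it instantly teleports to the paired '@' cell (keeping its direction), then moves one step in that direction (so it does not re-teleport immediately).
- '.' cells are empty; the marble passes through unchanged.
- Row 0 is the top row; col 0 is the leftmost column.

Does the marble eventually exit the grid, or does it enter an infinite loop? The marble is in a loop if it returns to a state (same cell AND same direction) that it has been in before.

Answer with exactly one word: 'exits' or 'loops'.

Step 1: enter (8,2), '.' pass, move up to (7,2)
Step 2: enter (7,2), '.' pass, move up to (6,2)
Step 3: enter (6,2), '.' pass, move up to (5,2)
Step 4: enter (5,2), '.' pass, move up to (4,2)
Step 5: enter (4,2), '.' pass, move up to (3,2)
Step 6: enter (3,2), '.' pass, move up to (2,2)
Step 7: enter (2,2), '.' pass, move up to (1,2)
Step 8: enter (1,2), '/' deflects up->right, move right to (1,3)
Step 9: enter (1,3), '.' pass, move right to (1,4)
Step 10: enter (1,4), '<' forces right->left, move left to (1,3)
Step 11: enter (1,3), '.' pass, move left to (1,2)
Step 12: enter (1,2), '/' deflects left->down, move down to (2,2)
Step 13: enter (2,2), '.' pass, move down to (3,2)
Step 14: enter (3,2), '.' pass, move down to (4,2)
Step 15: enter (4,2), '.' pass, move down to (5,2)
Step 16: enter (5,2), '.' pass, move down to (6,2)
Step 17: enter (6,2), '.' pass, move down to (7,2)
Step 18: enter (7,2), '.' pass, move down to (8,2)
Step 19: enter (8,2), '.' pass, move down to (9,2)
Step 20: at (9,2) — EXIT via bottom edge, pos 2

Answer: exits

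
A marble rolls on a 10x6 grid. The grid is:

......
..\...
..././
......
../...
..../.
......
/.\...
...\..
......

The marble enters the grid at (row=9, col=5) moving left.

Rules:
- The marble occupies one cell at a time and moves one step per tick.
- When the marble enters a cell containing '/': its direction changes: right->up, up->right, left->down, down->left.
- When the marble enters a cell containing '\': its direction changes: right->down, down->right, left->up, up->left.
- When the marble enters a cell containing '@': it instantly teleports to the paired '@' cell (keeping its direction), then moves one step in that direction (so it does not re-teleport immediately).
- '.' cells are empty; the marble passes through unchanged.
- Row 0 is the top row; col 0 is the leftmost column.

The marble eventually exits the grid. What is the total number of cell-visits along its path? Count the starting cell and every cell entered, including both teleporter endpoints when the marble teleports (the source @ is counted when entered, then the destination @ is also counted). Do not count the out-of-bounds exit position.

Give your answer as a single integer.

Answer: 6

Derivation:
Step 1: enter (9,5), '.' pass, move left to (9,4)
Step 2: enter (9,4), '.' pass, move left to (9,3)
Step 3: enter (9,3), '.' pass, move left to (9,2)
Step 4: enter (9,2), '.' pass, move left to (9,1)
Step 5: enter (9,1), '.' pass, move left to (9,0)
Step 6: enter (9,0), '.' pass, move left to (9,-1)
Step 7: at (9,-1) — EXIT via left edge, pos 9
Path length (cell visits): 6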